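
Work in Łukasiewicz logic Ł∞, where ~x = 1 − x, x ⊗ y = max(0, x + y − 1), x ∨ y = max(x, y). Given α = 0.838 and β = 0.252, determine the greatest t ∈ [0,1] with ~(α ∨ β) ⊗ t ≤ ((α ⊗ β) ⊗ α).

α ∨ β = max(0.838, 0.252) = 0.838
~(α ∨ β) = 1 − 0.838 = 0.162
So the left factor is ~(α ∨ β) = 0.162.
α ⊗ β = max(0, 0.838 + 0.252 − 1) = max(0, 0.090) = 0.090
(α ⊗ β) ⊗ α = max(0, 0.090 + 0.838 − 1) = max(0, -0.072) = 0.000
So the right-hand bound is (α ⊗ β) ⊗ α = 0.000.
The residuum of the Łukasiewicz t-norm gives the supremum: min(1, 1 − 0.162 + 0.000).
1 − 0.162 + 0.000 = 0.838, so t = min(1, 0.838) = 0.838.
Check: 0.162 ⊗ 0.838 = max(0, 0.000) = 0.000 ≤ 0.000.

0.838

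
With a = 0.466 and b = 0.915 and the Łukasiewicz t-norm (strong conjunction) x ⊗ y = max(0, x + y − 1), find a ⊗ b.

0.381

a ⊗ b = max(0, 0.466 + 0.915 − 1) = max(0, 0.381) = 0.381
For comparison, the Gödel (minimum) t-norm min(x, y) would give 0.466.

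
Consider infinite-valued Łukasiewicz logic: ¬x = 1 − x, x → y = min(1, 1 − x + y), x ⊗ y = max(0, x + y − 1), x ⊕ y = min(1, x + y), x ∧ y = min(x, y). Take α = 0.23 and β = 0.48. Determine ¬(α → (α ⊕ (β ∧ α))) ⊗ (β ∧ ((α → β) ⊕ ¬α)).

β ∧ α = min(0.48, 0.23) = 0.23
α ⊕ (β ∧ α) = min(1, 0.23 + 0.23) = min(1, 0.46) = 0.46
α → (α ⊕ (β ∧ α)) = min(1, 1 − 0.23 + 0.46) = min(1, 1.23) = 1.00
¬(α → (α ⊕ (β ∧ α))) = 1 − 1.00 = 0.00
α → β = min(1, 1 − 0.23 + 0.48) = min(1, 1.25) = 1.00
¬α = 1 − 0.23 = 0.77
(α → β) ⊕ ¬α = min(1, 1.00 + 0.77) = min(1, 1.77) = 1.00
β ∧ ((α → β) ⊕ ¬α) = min(0.48, 1.00) = 0.48
¬(α → (α ⊕ (β ∧ α))) ⊗ (β ∧ ((α → β) ⊕ ¬α)) = max(0, 0.00 + 0.48 − 1) = max(0, -0.52) = 0.00

0.00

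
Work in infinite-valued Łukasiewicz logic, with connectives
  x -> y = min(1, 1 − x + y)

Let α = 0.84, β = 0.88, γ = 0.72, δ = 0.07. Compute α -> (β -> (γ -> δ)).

0.63

γ -> δ = min(1, 1 − 0.72 + 0.07) = min(1, 0.35) = 0.35
β -> (γ -> δ) = min(1, 1 − 0.88 + 0.35) = min(1, 0.47) = 0.47
α -> (β -> (γ -> δ)) = min(1, 1 − 0.84 + 0.47) = min(1, 0.63) = 0.63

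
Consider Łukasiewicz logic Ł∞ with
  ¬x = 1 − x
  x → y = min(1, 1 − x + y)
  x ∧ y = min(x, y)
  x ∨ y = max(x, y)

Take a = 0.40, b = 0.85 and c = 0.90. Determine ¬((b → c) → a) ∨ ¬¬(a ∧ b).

b → c = min(1, 1 − 0.85 + 0.90) = min(1, 1.05) = 1.00
(b → c) → a = min(1, 1 − 1.00 + 0.40) = min(1, 0.40) = 0.40
¬((b → c) → a) = 1 − 0.40 = 0.60
a ∧ b = min(0.40, 0.85) = 0.40
¬(a ∧ b) = 1 − 0.40 = 0.60
¬¬(a ∧ b) = 1 − 0.60 = 0.40
¬((b → c) → a) ∨ ¬¬(a ∧ b) = max(0.60, 0.40) = 0.60

0.60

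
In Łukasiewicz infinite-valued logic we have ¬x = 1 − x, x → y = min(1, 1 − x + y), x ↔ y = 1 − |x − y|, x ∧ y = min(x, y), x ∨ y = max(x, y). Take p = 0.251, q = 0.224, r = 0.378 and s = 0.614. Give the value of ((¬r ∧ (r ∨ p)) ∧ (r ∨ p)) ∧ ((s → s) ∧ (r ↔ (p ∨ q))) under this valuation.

¬r = 1 − 0.378 = 0.622
r ∨ p = max(0.378, 0.251) = 0.378
¬r ∧ (r ∨ p) = min(0.622, 0.378) = 0.378
(¬r ∧ (r ∨ p)) ∧ (r ∨ p) = min(0.378, 0.378) = 0.378
s → s = min(1, 1 − 0.614 + 0.614) = min(1, 1.000) = 1.000
p ∨ q = max(0.251, 0.224) = 0.251
r ↔ (p ∨ q) = 1 − |0.378 − 0.251| = 1 − 0.127 = 0.873
(s → s) ∧ (r ↔ (p ∨ q)) = min(1.000, 0.873) = 0.873
((¬r ∧ (r ∨ p)) ∧ (r ∨ p)) ∧ ((s → s) ∧ (r ↔ (p ∨ q))) = min(0.378, 0.873) = 0.378

0.378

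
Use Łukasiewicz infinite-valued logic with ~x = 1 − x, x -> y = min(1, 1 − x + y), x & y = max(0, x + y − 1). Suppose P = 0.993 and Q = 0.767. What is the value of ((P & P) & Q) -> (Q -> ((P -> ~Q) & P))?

0.713

P & P = max(0, 0.993 + 0.993 − 1) = max(0, 0.986) = 0.986
(P & P) & Q = max(0, 0.986 + 0.767 − 1) = max(0, 0.753) = 0.753
~Q = 1 − 0.767 = 0.233
P -> ~Q = min(1, 1 − 0.993 + 0.233) = min(1, 0.240) = 0.240
(P -> ~Q) & P = max(0, 0.240 + 0.993 − 1) = max(0, 0.233) = 0.233
Q -> ((P -> ~Q) & P) = min(1, 1 − 0.767 + 0.233) = min(1, 0.466) = 0.466
((P & P) & Q) -> (Q -> ((P -> ~Q) & P)) = min(1, 1 − 0.753 + 0.466) = min(1, 0.713) = 0.713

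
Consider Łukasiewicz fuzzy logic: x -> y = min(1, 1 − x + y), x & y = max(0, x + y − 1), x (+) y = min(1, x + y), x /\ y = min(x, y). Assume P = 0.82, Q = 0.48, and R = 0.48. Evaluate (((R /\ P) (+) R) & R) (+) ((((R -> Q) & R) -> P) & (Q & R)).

0.44

R /\ P = min(0.48, 0.82) = 0.48
(R /\ P) (+) R = min(1, 0.48 + 0.48) = min(1, 0.96) = 0.96
((R /\ P) (+) R) & R = max(0, 0.96 + 0.48 − 1) = max(0, 0.44) = 0.44
R -> Q = min(1, 1 − 0.48 + 0.48) = min(1, 1.00) = 1.00
(R -> Q) & R = max(0, 1.00 + 0.48 − 1) = max(0, 0.48) = 0.48
((R -> Q) & R) -> P = min(1, 1 − 0.48 + 0.82) = min(1, 1.34) = 1.00
Q & R = max(0, 0.48 + 0.48 − 1) = max(0, -0.04) = 0.00
(((R -> Q) & R) -> P) & (Q & R) = max(0, 1.00 + 0.00 − 1) = max(0, 0.00) = 0.00
(((R /\ P) (+) R) & R) (+) ((((R -> Q) & R) -> P) & (Q & R)) = min(1, 0.44 + 0.00) = min(1, 0.44) = 0.44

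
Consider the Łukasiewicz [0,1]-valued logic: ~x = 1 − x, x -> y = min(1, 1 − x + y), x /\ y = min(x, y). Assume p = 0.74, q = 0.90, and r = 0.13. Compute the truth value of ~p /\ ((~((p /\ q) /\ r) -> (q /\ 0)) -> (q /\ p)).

0.26

~p = 1 − 0.74 = 0.26
p /\ q = min(0.74, 0.90) = 0.74
(p /\ q) /\ r = min(0.74, 0.13) = 0.13
~((p /\ q) /\ r) = 1 − 0.13 = 0.87
q /\ 0 = min(0.90, 0.00) = 0.00
~((p /\ q) /\ r) -> (q /\ 0) = min(1, 1 − 0.87 + 0.00) = min(1, 0.13) = 0.13
q /\ p = min(0.90, 0.74) = 0.74
(~((p /\ q) /\ r) -> (q /\ 0)) -> (q /\ p) = min(1, 1 − 0.13 + 0.74) = min(1, 1.61) = 1.00
~p /\ ((~((p /\ q) /\ r) -> (q /\ 0)) -> (q /\ p)) = min(0.26, 1.00) = 0.26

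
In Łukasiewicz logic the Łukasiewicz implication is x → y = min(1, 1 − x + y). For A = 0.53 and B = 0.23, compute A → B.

0.70

A → B = min(1, 1 − 0.53 + 0.23) = min(1, 0.70) = 0.70
For comparison, the Gödel implication (1 if x ≤ y else y) would give 0.23.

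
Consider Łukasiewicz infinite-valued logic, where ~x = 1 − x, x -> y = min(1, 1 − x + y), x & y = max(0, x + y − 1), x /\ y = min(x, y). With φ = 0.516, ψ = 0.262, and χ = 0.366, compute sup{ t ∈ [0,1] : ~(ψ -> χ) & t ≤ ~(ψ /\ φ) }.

ψ -> χ = min(1, 1 − 0.262 + 0.366) = min(1, 1.104) = 1.000
~(ψ -> χ) = 1 − 1.000 = 0.000
So the left factor is ~(ψ -> χ) = 0.000.
ψ /\ φ = min(0.262, 0.516) = 0.262
~(ψ /\ φ) = 1 − 0.262 = 0.738
So the right-hand bound is ~(ψ /\ φ) = 0.738.
The residuum of the Łukasiewicz t-norm gives the supremum: min(1, 1 − 0.000 + 0.738).
1 − 0.000 + 0.738 = 1.738, so t = min(1, 1.738) = 1.000.
Check: 0.000 & 1.000 = max(0, 0.000) = 0.000 ≤ 0.738.

1.000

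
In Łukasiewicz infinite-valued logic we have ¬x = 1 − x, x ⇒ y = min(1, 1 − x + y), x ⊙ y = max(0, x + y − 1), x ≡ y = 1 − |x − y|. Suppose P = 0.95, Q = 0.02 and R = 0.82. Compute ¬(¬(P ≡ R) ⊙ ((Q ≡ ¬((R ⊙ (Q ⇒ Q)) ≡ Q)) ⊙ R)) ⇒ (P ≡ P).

1.00

P ≡ R = 1 − |0.95 − 0.82| = 1 − 0.13 = 0.87
¬(P ≡ R) = 1 − 0.87 = 0.13
Q ⇒ Q = min(1, 1 − 0.02 + 0.02) = min(1, 1.00) = 1.00
R ⊙ (Q ⇒ Q) = max(0, 0.82 + 1.00 − 1) = max(0, 0.82) = 0.82
(R ⊙ (Q ⇒ Q)) ≡ Q = 1 − |0.82 − 0.02| = 1 − 0.80 = 0.20
¬((R ⊙ (Q ⇒ Q)) ≡ Q) = 1 − 0.20 = 0.80
Q ≡ ¬((R ⊙ (Q ⇒ Q)) ≡ Q) = 1 − |0.02 − 0.80| = 1 − 0.78 = 0.22
(Q ≡ ¬((R ⊙ (Q ⇒ Q)) ≡ Q)) ⊙ R = max(0, 0.22 + 0.82 − 1) = max(0, 0.04) = 0.04
¬(P ≡ R) ⊙ ((Q ≡ ¬((R ⊙ (Q ⇒ Q)) ≡ Q)) ⊙ R) = max(0, 0.13 + 0.04 − 1) = max(0, -0.83) = 0.00
¬(¬(P ≡ R) ⊙ ((Q ≡ ¬((R ⊙ (Q ⇒ Q)) ≡ Q)) ⊙ R)) = 1 − 0.00 = 1.00
P ≡ P = 1 − |0.95 − 0.95| = 1 − 0.00 = 1.00
¬(¬(P ≡ R) ⊙ ((Q ≡ ¬((R ⊙ (Q ⇒ Q)) ≡ Q)) ⊙ R)) ⇒ (P ≡ P) = min(1, 1 − 1.00 + 1.00) = min(1, 1.00) = 1.00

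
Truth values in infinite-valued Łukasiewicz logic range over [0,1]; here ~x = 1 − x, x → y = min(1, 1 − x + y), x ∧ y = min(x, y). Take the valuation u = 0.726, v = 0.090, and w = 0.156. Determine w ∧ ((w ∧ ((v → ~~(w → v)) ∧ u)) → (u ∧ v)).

w → v = min(1, 1 − 0.156 + 0.090) = min(1, 0.934) = 0.934
~(w → v) = 1 − 0.934 = 0.066
~~(w → v) = 1 − 0.066 = 0.934
v → ~~(w → v) = min(1, 1 − 0.090 + 0.934) = min(1, 1.844) = 1.000
(v → ~~(w → v)) ∧ u = min(1.000, 0.726) = 0.726
w ∧ ((v → ~~(w → v)) ∧ u) = min(0.156, 0.726) = 0.156
u ∧ v = min(0.726, 0.090) = 0.090
(w ∧ ((v → ~~(w → v)) ∧ u)) → (u ∧ v) = min(1, 1 − 0.156 + 0.090) = min(1, 0.934) = 0.934
w ∧ ((w ∧ ((v → ~~(w → v)) ∧ u)) → (u ∧ v)) = min(0.156, 0.934) = 0.156

0.156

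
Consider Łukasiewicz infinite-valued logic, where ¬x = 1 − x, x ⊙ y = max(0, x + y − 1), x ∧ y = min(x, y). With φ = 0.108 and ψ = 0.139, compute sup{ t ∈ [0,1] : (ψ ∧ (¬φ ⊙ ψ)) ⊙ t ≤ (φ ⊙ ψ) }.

¬φ = 1 − 0.108 = 0.892
¬φ ⊙ ψ = max(0, 0.892 + 0.139 − 1) = max(0, 0.031) = 0.031
ψ ∧ (¬φ ⊙ ψ) = min(0.139, 0.031) = 0.031
So the left factor is ψ ∧ (¬φ ⊙ ψ) = 0.031.
φ ⊙ ψ = max(0, 0.108 + 0.139 − 1) = max(0, -0.753) = 0.000
So the right-hand bound is φ ⊙ ψ = 0.000.
The residuum of the Łukasiewicz t-norm gives the supremum: min(1, 1 − 0.031 + 0.000).
1 − 0.031 + 0.000 = 0.969, so t = min(1, 0.969) = 0.969.
Check: 0.031 ⊙ 0.969 = max(0, 0.000) = 0.000 ≤ 0.000.

0.969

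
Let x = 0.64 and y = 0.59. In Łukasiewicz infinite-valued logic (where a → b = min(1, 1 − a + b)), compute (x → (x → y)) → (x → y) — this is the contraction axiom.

x → y = min(1, 1 − 0.64 + 0.59) = min(1, 0.95) = 0.95
x → (x → y) = min(1, 1 − 0.64 + 0.95) = min(1, 1.31) = 1.00
(x → (x → y)) → (x → y) = min(1, 1 − 1.00 + 0.95) = min(1, 0.95) = 0.95
(The value 0.95 < 1 shows this instance is not satisfied; fails in Ł∞ (the t-norm is not idempotent).)

0.95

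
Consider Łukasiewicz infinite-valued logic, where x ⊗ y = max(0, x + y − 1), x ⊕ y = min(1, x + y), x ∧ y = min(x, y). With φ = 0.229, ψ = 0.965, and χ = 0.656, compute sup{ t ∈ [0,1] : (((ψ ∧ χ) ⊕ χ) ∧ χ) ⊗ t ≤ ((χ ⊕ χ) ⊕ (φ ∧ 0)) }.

1.000

ψ ∧ χ = min(0.965, 0.656) = 0.656
(ψ ∧ χ) ⊕ χ = min(1, 0.656 + 0.656) = min(1, 1.312) = 1.000
((ψ ∧ χ) ⊕ χ) ∧ χ = min(1.000, 0.656) = 0.656
So the left factor is ((ψ ∧ χ) ⊕ χ) ∧ χ = 0.656.
χ ⊕ χ = min(1, 0.656 + 0.656) = min(1, 1.312) = 1.000
φ ∧ 0 = min(0.229, 0.000) = 0.000
(χ ⊕ χ) ⊕ (φ ∧ 0) = min(1, 1.000 + 0.000) = min(1, 1.000) = 1.000
So the right-hand bound is (χ ⊕ χ) ⊕ (φ ∧ 0) = 1.000.
The residuum of the Łukasiewicz t-norm gives the supremum: min(1, 1 − 0.656 + 1.000).
1 − 0.656 + 1.000 = 1.344, so t = min(1, 1.344) = 1.000.
Check: 0.656 ⊗ 1.000 = max(0, 0.656) = 0.656 ≤ 1.000.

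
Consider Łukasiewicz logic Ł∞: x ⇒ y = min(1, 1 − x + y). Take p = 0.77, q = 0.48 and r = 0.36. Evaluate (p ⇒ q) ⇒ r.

0.65

p ⇒ q = min(1, 1 − 0.77 + 0.48) = min(1, 0.71) = 0.71
(p ⇒ q) ⇒ r = min(1, 1 − 0.71 + 0.36) = min(1, 0.65) = 0.65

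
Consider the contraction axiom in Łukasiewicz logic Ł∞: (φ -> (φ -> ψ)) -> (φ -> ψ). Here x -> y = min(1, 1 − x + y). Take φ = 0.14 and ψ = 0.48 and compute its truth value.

1.00

φ -> ψ = min(1, 1 − 0.14 + 0.48) = min(1, 1.34) = 1.00
φ -> (φ -> ψ) = min(1, 1 − 0.14 + 1.00) = min(1, 1.86) = 1.00
(φ -> (φ -> ψ)) -> (φ -> ψ) = min(1, 1 − 1.00 + 1.00) = min(1, 1.00) = 1.00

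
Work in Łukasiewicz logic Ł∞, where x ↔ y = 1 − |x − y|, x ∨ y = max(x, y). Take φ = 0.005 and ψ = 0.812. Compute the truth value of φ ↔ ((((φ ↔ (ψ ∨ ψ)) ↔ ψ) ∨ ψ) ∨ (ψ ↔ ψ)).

0.005

ψ ∨ ψ = max(0.812, 0.812) = 0.812
φ ↔ (ψ ∨ ψ) = 1 − |0.005 − 0.812| = 1 − 0.807 = 0.193
(φ ↔ (ψ ∨ ψ)) ↔ ψ = 1 − |0.193 − 0.812| = 1 − 0.619 = 0.381
((φ ↔ (ψ ∨ ψ)) ↔ ψ) ∨ ψ = max(0.381, 0.812) = 0.812
ψ ↔ ψ = 1 − |0.812 − 0.812| = 1 − 0.000 = 1.000
(((φ ↔ (ψ ∨ ψ)) ↔ ψ) ∨ ψ) ∨ (ψ ↔ ψ) = max(0.812, 1.000) = 1.000
φ ↔ ((((φ ↔ (ψ ∨ ψ)) ↔ ψ) ∨ ψ) ∨ (ψ ↔ ψ)) = 1 − |0.005 − 1.000| = 1 − 0.995 = 0.005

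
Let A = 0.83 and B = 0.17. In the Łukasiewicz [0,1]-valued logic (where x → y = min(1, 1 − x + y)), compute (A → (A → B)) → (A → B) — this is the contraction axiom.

0.83

A → B = min(1, 1 − 0.83 + 0.17) = min(1, 0.34) = 0.34
A → (A → B) = min(1, 1 − 0.83 + 0.34) = min(1, 0.51) = 0.51
(A → (A → B)) → (A → B) = min(1, 1 − 0.51 + 0.34) = min(1, 0.83) = 0.83
(The value 0.83 < 1 shows this instance is not satisfied; fails in Ł∞ (the t-norm is not idempotent).)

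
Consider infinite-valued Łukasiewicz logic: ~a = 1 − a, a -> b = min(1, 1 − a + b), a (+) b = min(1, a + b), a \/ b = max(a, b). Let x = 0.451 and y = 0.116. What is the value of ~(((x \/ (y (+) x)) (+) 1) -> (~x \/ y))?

0.451

y (+) x = min(1, 0.116 + 0.451) = min(1, 0.567) = 0.567
x \/ (y (+) x) = max(0.451, 0.567) = 0.567
(x \/ (y (+) x)) (+) 1 = min(1, 0.567 + 1.000) = min(1, 1.567) = 1.000
~x = 1 − 0.451 = 0.549
~x \/ y = max(0.549, 0.116) = 0.549
((x \/ (y (+) x)) (+) 1) -> (~x \/ y) = min(1, 1 − 1.000 + 0.549) = min(1, 0.549) = 0.549
~(((x \/ (y (+) x)) (+) 1) -> (~x \/ y)) = 1 − 0.549 = 0.451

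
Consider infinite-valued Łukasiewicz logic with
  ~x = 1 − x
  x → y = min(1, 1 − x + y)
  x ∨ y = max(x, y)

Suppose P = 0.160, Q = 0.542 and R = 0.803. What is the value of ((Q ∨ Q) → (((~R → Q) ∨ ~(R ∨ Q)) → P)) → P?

Q ∨ Q = max(0.542, 0.542) = 0.542
~R = 1 − 0.803 = 0.197
~R → Q = min(1, 1 − 0.197 + 0.542) = min(1, 1.345) = 1.000
R ∨ Q = max(0.803, 0.542) = 0.803
~(R ∨ Q) = 1 − 0.803 = 0.197
(~R → Q) ∨ ~(R ∨ Q) = max(1.000, 0.197) = 1.000
((~R → Q) ∨ ~(R ∨ Q)) → P = min(1, 1 − 1.000 + 0.160) = min(1, 0.160) = 0.160
(Q ∨ Q) → (((~R → Q) ∨ ~(R ∨ Q)) → P) = min(1, 1 − 0.542 + 0.160) = min(1, 0.618) = 0.618
((Q ∨ Q) → (((~R → Q) ∨ ~(R ∨ Q)) → P)) → P = min(1, 1 − 0.618 + 0.160) = min(1, 0.542) = 0.542

0.542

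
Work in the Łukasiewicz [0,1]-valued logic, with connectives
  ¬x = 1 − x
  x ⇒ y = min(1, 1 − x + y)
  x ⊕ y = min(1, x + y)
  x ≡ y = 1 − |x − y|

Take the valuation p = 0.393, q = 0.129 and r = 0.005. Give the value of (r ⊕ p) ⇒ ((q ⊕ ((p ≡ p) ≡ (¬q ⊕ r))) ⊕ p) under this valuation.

r ⊕ p = min(1, 0.005 + 0.393) = min(1, 0.398) = 0.398
p ≡ p = 1 − |0.393 − 0.393| = 1 − 0.000 = 1.000
¬q = 1 − 0.129 = 0.871
¬q ⊕ r = min(1, 0.871 + 0.005) = min(1, 0.876) = 0.876
(p ≡ p) ≡ (¬q ⊕ r) = 1 − |1.000 − 0.876| = 1 − 0.124 = 0.876
q ⊕ ((p ≡ p) ≡ (¬q ⊕ r)) = min(1, 0.129 + 0.876) = min(1, 1.005) = 1.000
(q ⊕ ((p ≡ p) ≡ (¬q ⊕ r))) ⊕ p = min(1, 1.000 + 0.393) = min(1, 1.393) = 1.000
(r ⊕ p) ⇒ ((q ⊕ ((p ≡ p) ≡ (¬q ⊕ r))) ⊕ p) = min(1, 1 − 0.398 + 1.000) = min(1, 1.602) = 1.000

1.000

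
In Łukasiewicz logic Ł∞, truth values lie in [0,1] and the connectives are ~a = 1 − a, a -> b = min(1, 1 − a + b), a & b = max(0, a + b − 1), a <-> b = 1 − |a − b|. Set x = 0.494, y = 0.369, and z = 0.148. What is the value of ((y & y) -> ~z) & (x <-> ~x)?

0.988

y & y = max(0, 0.369 + 0.369 − 1) = max(0, -0.262) = 0.000
~z = 1 − 0.148 = 0.852
(y & y) -> ~z = min(1, 1 − 0.000 + 0.852) = min(1, 1.852) = 1.000
~x = 1 − 0.494 = 0.506
x <-> ~x = 1 − |0.494 − 0.506| = 1 − 0.012 = 0.988
((y & y) -> ~z) & (x <-> ~x) = max(0, 1.000 + 0.988 − 1) = max(0, 0.988) = 0.988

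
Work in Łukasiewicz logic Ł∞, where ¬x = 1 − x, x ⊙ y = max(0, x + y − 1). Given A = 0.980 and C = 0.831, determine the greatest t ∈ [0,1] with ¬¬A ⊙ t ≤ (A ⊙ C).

0.831

¬A = 1 − 0.980 = 0.020
¬¬A = 1 − 0.020 = 0.980
So the left factor is ¬¬A = 0.980.
A ⊙ C = max(0, 0.980 + 0.831 − 1) = max(0, 0.811) = 0.811
So the right-hand bound is A ⊙ C = 0.811.
The residuum of the Łukasiewicz t-norm gives the supremum: min(1, 1 − 0.980 + 0.811).
1 − 0.980 + 0.811 = 0.831, so t = min(1, 0.831) = 0.831.
Check: 0.980 ⊙ 0.831 = max(0, 0.811) = 0.811 ≤ 0.811.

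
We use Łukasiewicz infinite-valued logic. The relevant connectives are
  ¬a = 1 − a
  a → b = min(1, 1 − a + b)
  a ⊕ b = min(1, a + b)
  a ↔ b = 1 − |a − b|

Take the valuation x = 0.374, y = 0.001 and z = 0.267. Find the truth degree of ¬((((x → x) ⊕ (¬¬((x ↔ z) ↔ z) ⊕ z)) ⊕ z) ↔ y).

x → x = min(1, 1 − 0.374 + 0.374) = min(1, 1.000) = 1.000
x ↔ z = 1 − |0.374 − 0.267| = 1 − 0.107 = 0.893
(x ↔ z) ↔ z = 1 − |0.893 − 0.267| = 1 − 0.626 = 0.374
¬((x ↔ z) ↔ z) = 1 − 0.374 = 0.626
¬¬((x ↔ z) ↔ z) = 1 − 0.626 = 0.374
¬¬((x ↔ z) ↔ z) ⊕ z = min(1, 0.374 + 0.267) = min(1, 0.641) = 0.641
(x → x) ⊕ (¬¬((x ↔ z) ↔ z) ⊕ z) = min(1, 1.000 + 0.641) = min(1, 1.641) = 1.000
((x → x) ⊕ (¬¬((x ↔ z) ↔ z) ⊕ z)) ⊕ z = min(1, 1.000 + 0.267) = min(1, 1.267) = 1.000
(((x → x) ⊕ (¬¬((x ↔ z) ↔ z) ⊕ z)) ⊕ z) ↔ y = 1 − |1.000 − 0.001| = 1 − 0.999 = 0.001
¬((((x → x) ⊕ (¬¬((x ↔ z) ↔ z) ⊕ z)) ⊕ z) ↔ y) = 1 − 0.001 = 0.999

0.999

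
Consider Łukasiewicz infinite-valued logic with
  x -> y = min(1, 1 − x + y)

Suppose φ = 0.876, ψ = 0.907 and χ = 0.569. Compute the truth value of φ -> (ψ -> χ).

ψ -> χ = min(1, 1 − 0.907 + 0.569) = min(1, 0.662) = 0.662
φ -> (ψ -> χ) = min(1, 1 − 0.876 + 0.662) = min(1, 0.786) = 0.786

0.786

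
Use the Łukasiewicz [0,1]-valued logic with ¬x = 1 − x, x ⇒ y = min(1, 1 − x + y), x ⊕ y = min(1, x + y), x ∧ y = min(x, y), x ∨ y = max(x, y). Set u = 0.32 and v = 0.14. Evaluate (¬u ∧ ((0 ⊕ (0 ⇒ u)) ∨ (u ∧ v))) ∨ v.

0.68

¬u = 1 − 0.32 = 0.68
0 ⇒ u = min(1, 1 − 0.00 + 0.32) = min(1, 1.32) = 1.00
0 ⊕ (0 ⇒ u) = min(1, 0.00 + 1.00) = min(1, 1.00) = 1.00
u ∧ v = min(0.32, 0.14) = 0.14
(0 ⊕ (0 ⇒ u)) ∨ (u ∧ v) = max(1.00, 0.14) = 1.00
¬u ∧ ((0 ⊕ (0 ⇒ u)) ∨ (u ∧ v)) = min(0.68, 1.00) = 0.68
(¬u ∧ ((0 ⊕ (0 ⇒ u)) ∨ (u ∧ v))) ∨ v = max(0.68, 0.14) = 0.68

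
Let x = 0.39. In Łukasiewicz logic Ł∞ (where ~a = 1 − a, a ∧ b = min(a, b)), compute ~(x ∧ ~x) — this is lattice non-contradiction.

0.61

~x = 1 − 0.39 = 0.61
x ∧ ~x = min(0.39, 0.61) = 0.39
~(x ∧ ~x) = 1 − 0.39 = 0.61
(The value 0.61 < 1 shows this instance is not satisfied; not a Ł∞-tautology — its value is 1 − min(a, 1−a).)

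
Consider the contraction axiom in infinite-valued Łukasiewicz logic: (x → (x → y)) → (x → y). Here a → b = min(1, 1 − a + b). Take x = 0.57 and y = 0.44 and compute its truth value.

x → y = min(1, 1 − 0.57 + 0.44) = min(1, 0.87) = 0.87
x → (x → y) = min(1, 1 − 0.57 + 0.87) = min(1, 1.30) = 1.00
(x → (x → y)) → (x → y) = min(1, 1 − 1.00 + 0.87) = min(1, 0.87) = 0.87
(The value 0.87 < 1 shows this instance is not satisfied; fails in Ł∞ (the t-norm is not idempotent).)

0.87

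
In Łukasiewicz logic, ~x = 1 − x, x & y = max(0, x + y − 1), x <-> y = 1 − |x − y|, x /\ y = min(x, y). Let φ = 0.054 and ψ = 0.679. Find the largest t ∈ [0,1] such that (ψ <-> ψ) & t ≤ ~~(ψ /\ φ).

0.054

ψ <-> ψ = 1 − |0.679 − 0.679| = 1 − 0.000 = 1.000
So the left factor is ψ <-> ψ = 1.000.
ψ /\ φ = min(0.679, 0.054) = 0.054
~(ψ /\ φ) = 1 − 0.054 = 0.946
~~(ψ /\ φ) = 1 − 0.946 = 0.054
So the right-hand bound is ~~(ψ /\ φ) = 0.054.
The residuum of the Łukasiewicz t-norm gives the supremum: min(1, 1 − 1.000 + 0.054).
1 − 1.000 + 0.054 = 0.054, so t = min(1, 0.054) = 0.054.
Check: 1.000 & 0.054 = max(0, 0.054) = 0.054 ≤ 0.054.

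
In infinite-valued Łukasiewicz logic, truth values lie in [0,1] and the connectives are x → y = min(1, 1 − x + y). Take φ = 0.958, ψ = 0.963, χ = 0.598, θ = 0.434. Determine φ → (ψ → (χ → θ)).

χ → θ = min(1, 1 − 0.598 + 0.434) = min(1, 0.836) = 0.836
ψ → (χ → θ) = min(1, 1 − 0.963 + 0.836) = min(1, 0.873) = 0.873
φ → (ψ → (χ → θ)) = min(1, 1 − 0.958 + 0.873) = min(1, 0.915) = 0.915

0.915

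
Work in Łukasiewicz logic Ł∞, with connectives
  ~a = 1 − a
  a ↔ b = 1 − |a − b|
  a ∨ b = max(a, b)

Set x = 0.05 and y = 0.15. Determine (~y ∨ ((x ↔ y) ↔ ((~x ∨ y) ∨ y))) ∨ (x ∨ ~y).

0.95

~y = 1 − 0.15 = 0.85
x ↔ y = 1 − |0.05 − 0.15| = 1 − 0.10 = 0.90
~x = 1 − 0.05 = 0.95
~x ∨ y = max(0.95, 0.15) = 0.95
(~x ∨ y) ∨ y = max(0.95, 0.15) = 0.95
(x ↔ y) ↔ ((~x ∨ y) ∨ y) = 1 − |0.90 − 0.95| = 1 − 0.05 = 0.95
~y ∨ ((x ↔ y) ↔ ((~x ∨ y) ∨ y)) = max(0.85, 0.95) = 0.95
x ∨ ~y = max(0.05, 0.85) = 0.85
(~y ∨ ((x ↔ y) ↔ ((~x ∨ y) ∨ y))) ∨ (x ∨ ~y) = max(0.95, 0.85) = 0.95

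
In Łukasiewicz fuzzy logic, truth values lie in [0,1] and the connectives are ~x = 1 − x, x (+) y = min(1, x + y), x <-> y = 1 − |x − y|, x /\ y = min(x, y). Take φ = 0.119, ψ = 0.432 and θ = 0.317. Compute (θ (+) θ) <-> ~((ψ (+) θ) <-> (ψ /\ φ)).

0.996

θ (+) θ = min(1, 0.317 + 0.317) = min(1, 0.634) = 0.634
ψ (+) θ = min(1, 0.432 + 0.317) = min(1, 0.749) = 0.749
ψ /\ φ = min(0.432, 0.119) = 0.119
(ψ (+) θ) <-> (ψ /\ φ) = 1 − |0.749 − 0.119| = 1 − 0.630 = 0.370
~((ψ (+) θ) <-> (ψ /\ φ)) = 1 − 0.370 = 0.630
(θ (+) θ) <-> ~((ψ (+) θ) <-> (ψ /\ φ)) = 1 − |0.634 − 0.630| = 1 − 0.004 = 0.996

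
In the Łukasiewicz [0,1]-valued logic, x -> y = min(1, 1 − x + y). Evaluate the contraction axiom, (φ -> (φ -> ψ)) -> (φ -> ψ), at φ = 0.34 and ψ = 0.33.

0.99

φ -> ψ = min(1, 1 − 0.34 + 0.33) = min(1, 0.99) = 0.99
φ -> (φ -> ψ) = min(1, 1 − 0.34 + 0.99) = min(1, 1.65) = 1.00
(φ -> (φ -> ψ)) -> (φ -> ψ) = min(1, 1 − 1.00 + 0.99) = min(1, 0.99) = 0.99
(The value 0.99 < 1 shows this instance is not satisfied; fails in Ł∞ (the t-norm is not idempotent).)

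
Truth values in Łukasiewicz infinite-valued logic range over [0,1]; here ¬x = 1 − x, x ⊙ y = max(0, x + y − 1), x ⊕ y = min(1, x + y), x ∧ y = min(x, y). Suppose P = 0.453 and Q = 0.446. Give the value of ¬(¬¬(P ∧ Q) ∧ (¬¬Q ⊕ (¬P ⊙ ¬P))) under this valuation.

0.554

P ∧ Q = min(0.453, 0.446) = 0.446
¬(P ∧ Q) = 1 − 0.446 = 0.554
¬¬(P ∧ Q) = 1 − 0.554 = 0.446
¬Q = 1 − 0.446 = 0.554
¬¬Q = 1 − 0.554 = 0.446
¬P = 1 − 0.453 = 0.547
¬P ⊙ ¬P = max(0, 0.547 + 0.547 − 1) = max(0, 0.094) = 0.094
¬¬Q ⊕ (¬P ⊙ ¬P) = min(1, 0.446 + 0.094) = min(1, 0.540) = 0.540
¬¬(P ∧ Q) ∧ (¬¬Q ⊕ (¬P ⊙ ¬P)) = min(0.446, 0.540) = 0.446
¬(¬¬(P ∧ Q) ∧ (¬¬Q ⊕ (¬P ⊙ ¬P))) = 1 − 0.446 = 0.554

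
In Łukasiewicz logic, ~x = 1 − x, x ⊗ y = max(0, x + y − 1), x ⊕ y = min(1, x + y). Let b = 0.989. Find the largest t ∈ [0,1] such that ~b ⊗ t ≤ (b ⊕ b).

1.000

~b = 1 − 0.989 = 0.011
So the left factor is ~b = 0.011.
b ⊕ b = min(1, 0.989 + 0.989) = min(1, 1.978) = 1.000
So the right-hand bound is b ⊕ b = 1.000.
The residuum of the Łukasiewicz t-norm gives the supremum: min(1, 1 − 0.011 + 1.000).
1 − 0.011 + 1.000 = 1.989, so t = min(1, 1.989) = 1.000.
Check: 0.011 ⊗ 1.000 = max(0, 0.011) = 0.011 ≤ 1.000.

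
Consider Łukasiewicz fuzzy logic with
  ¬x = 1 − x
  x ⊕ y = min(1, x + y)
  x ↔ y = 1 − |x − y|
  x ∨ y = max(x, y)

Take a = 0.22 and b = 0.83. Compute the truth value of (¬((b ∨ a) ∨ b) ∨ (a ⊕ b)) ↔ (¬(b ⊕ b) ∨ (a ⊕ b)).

1.00

b ∨ a = max(0.83, 0.22) = 0.83
(b ∨ a) ∨ b = max(0.83, 0.83) = 0.83
¬((b ∨ a) ∨ b) = 1 − 0.83 = 0.17
a ⊕ b = min(1, 0.22 + 0.83) = min(1, 1.05) = 1.00
¬((b ∨ a) ∨ b) ∨ (a ⊕ b) = max(0.17, 1.00) = 1.00
b ⊕ b = min(1, 0.83 + 0.83) = min(1, 1.66) = 1.00
¬(b ⊕ b) = 1 − 1.00 = 0.00
¬(b ⊕ b) ∨ (a ⊕ b) = max(0.00, 1.00) = 1.00
(¬((b ∨ a) ∨ b) ∨ (a ⊕ b)) ↔ (¬(b ⊕ b) ∨ (a ⊕ b)) = 1 − |1.00 − 1.00| = 1 − 0.00 = 1.00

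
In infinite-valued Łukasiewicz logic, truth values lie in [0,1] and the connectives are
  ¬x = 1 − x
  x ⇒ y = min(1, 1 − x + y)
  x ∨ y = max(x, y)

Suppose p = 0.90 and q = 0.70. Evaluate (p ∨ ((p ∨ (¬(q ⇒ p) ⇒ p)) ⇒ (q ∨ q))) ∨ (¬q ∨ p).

0.90

q ⇒ p = min(1, 1 − 0.70 + 0.90) = min(1, 1.20) = 1.00
¬(q ⇒ p) = 1 − 1.00 = 0.00
¬(q ⇒ p) ⇒ p = min(1, 1 − 0.00 + 0.90) = min(1, 1.90) = 1.00
p ∨ (¬(q ⇒ p) ⇒ p) = max(0.90, 1.00) = 1.00
q ∨ q = max(0.70, 0.70) = 0.70
(p ∨ (¬(q ⇒ p) ⇒ p)) ⇒ (q ∨ q) = min(1, 1 − 1.00 + 0.70) = min(1, 0.70) = 0.70
p ∨ ((p ∨ (¬(q ⇒ p) ⇒ p)) ⇒ (q ∨ q)) = max(0.90, 0.70) = 0.90
¬q = 1 − 0.70 = 0.30
¬q ∨ p = max(0.30, 0.90) = 0.90
(p ∨ ((p ∨ (¬(q ⇒ p) ⇒ p)) ⇒ (q ∨ q))) ∨ (¬q ∨ p) = max(0.90, 0.90) = 0.90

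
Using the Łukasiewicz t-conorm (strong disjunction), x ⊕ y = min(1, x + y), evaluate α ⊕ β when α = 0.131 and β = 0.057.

α ⊕ β = min(1, 0.131 + 0.057) = min(1, 0.188) = 0.188
For comparison, the Gödel t-conorm max(x, y) would give 0.131.

0.188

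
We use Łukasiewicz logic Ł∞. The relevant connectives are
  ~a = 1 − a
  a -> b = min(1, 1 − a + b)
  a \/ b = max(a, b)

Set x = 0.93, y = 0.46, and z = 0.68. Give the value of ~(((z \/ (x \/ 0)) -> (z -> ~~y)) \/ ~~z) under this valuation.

x \/ 0 = max(0.93, 0.00) = 0.93
z \/ (x \/ 0) = max(0.68, 0.93) = 0.93
~y = 1 − 0.46 = 0.54
~~y = 1 − 0.54 = 0.46
z -> ~~y = min(1, 1 − 0.68 + 0.46) = min(1, 0.78) = 0.78
(z \/ (x \/ 0)) -> (z -> ~~y) = min(1, 1 − 0.93 + 0.78) = min(1, 0.85) = 0.85
~z = 1 − 0.68 = 0.32
~~z = 1 − 0.32 = 0.68
((z \/ (x \/ 0)) -> (z -> ~~y)) \/ ~~z = max(0.85, 0.68) = 0.85
~(((z \/ (x \/ 0)) -> (z -> ~~y)) \/ ~~z) = 1 − 0.85 = 0.15

0.15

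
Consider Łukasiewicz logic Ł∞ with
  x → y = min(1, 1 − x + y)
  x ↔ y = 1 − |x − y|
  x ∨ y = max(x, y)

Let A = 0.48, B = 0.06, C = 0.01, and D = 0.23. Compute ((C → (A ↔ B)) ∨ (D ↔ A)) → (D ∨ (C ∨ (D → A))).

A ↔ B = 1 − |0.48 − 0.06| = 1 − 0.42 = 0.58
C → (A ↔ B) = min(1, 1 − 0.01 + 0.58) = min(1, 1.57) = 1.00
D ↔ A = 1 − |0.23 − 0.48| = 1 − 0.25 = 0.75
(C → (A ↔ B)) ∨ (D ↔ A) = max(1.00, 0.75) = 1.00
D → A = min(1, 1 − 0.23 + 0.48) = min(1, 1.25) = 1.00
C ∨ (D → A) = max(0.01, 1.00) = 1.00
D ∨ (C ∨ (D → A)) = max(0.23, 1.00) = 1.00
((C → (A ↔ B)) ∨ (D ↔ A)) → (D ∨ (C ∨ (D → A))) = min(1, 1 − 1.00 + 1.00) = min(1, 1.00) = 1.00

1.00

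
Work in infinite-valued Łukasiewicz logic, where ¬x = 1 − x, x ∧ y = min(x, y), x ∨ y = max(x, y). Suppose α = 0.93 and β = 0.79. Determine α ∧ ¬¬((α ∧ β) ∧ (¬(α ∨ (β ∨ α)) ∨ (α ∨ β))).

0.79

α ∧ β = min(0.93, 0.79) = 0.79
β ∨ α = max(0.79, 0.93) = 0.93
α ∨ (β ∨ α) = max(0.93, 0.93) = 0.93
¬(α ∨ (β ∨ α)) = 1 − 0.93 = 0.07
α ∨ β = max(0.93, 0.79) = 0.93
¬(α ∨ (β ∨ α)) ∨ (α ∨ β) = max(0.07, 0.93) = 0.93
(α ∧ β) ∧ (¬(α ∨ (β ∨ α)) ∨ (α ∨ β)) = min(0.79, 0.93) = 0.79
¬((α ∧ β) ∧ (¬(α ∨ (β ∨ α)) ∨ (α ∨ β))) = 1 − 0.79 = 0.21
¬¬((α ∧ β) ∧ (¬(α ∨ (β ∨ α)) ∨ (α ∨ β))) = 1 − 0.21 = 0.79
α ∧ ¬¬((α ∧ β) ∧ (¬(α ∨ (β ∨ α)) ∨ (α ∨ β))) = min(0.93, 0.79) = 0.79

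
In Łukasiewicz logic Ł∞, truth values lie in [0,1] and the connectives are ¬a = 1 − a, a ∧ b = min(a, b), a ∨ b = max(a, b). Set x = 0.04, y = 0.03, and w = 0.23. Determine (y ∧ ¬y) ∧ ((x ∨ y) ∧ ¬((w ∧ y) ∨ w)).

¬y = 1 − 0.03 = 0.97
y ∧ ¬y = min(0.03, 0.97) = 0.03
x ∨ y = max(0.04, 0.03) = 0.04
w ∧ y = min(0.23, 0.03) = 0.03
(w ∧ y) ∨ w = max(0.03, 0.23) = 0.23
¬((w ∧ y) ∨ w) = 1 − 0.23 = 0.77
(x ∨ y) ∧ ¬((w ∧ y) ∨ w) = min(0.04, 0.77) = 0.04
(y ∧ ¬y) ∧ ((x ∨ y) ∧ ¬((w ∧ y) ∨ w)) = min(0.03, 0.04) = 0.03

0.03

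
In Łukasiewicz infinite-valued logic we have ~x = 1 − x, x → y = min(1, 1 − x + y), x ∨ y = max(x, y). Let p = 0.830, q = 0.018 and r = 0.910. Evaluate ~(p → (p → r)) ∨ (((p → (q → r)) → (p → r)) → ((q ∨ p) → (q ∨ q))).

0.188

p → r = min(1, 1 − 0.830 + 0.910) = min(1, 1.080) = 1.000
p → (p → r) = min(1, 1 − 0.830 + 1.000) = min(1, 1.170) = 1.000
~(p → (p → r)) = 1 − 1.000 = 0.000
q → r = min(1, 1 − 0.018 + 0.910) = min(1, 1.892) = 1.000
p → (q → r) = min(1, 1 − 0.830 + 1.000) = min(1, 1.170) = 1.000
(p → (q → r)) → (p → r) = min(1, 1 − 1.000 + 1.000) = min(1, 1.000) = 1.000
q ∨ p = max(0.018, 0.830) = 0.830
q ∨ q = max(0.018, 0.018) = 0.018
(q ∨ p) → (q ∨ q) = min(1, 1 − 0.830 + 0.018) = min(1, 0.188) = 0.188
((p → (q → r)) → (p → r)) → ((q ∨ p) → (q ∨ q)) = min(1, 1 − 1.000 + 0.188) = min(1, 0.188) = 0.188
~(p → (p → r)) ∨ (((p → (q → r)) → (p → r)) → ((q ∨ p) → (q ∨ q))) = max(0.000, 0.188) = 0.188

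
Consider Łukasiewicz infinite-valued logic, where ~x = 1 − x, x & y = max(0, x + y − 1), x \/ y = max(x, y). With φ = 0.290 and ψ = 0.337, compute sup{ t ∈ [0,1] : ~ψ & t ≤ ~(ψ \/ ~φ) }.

~ψ = 1 − 0.337 = 0.663
So the left factor is ~ψ = 0.663.
~φ = 1 − 0.290 = 0.710
ψ \/ ~φ = max(0.337, 0.710) = 0.710
~(ψ \/ ~φ) = 1 − 0.710 = 0.290
So the right-hand bound is ~(ψ \/ ~φ) = 0.290.
The residuum of the Łukasiewicz t-norm gives the supremum: min(1, 1 − 0.663 + 0.290).
1 − 0.663 + 0.290 = 0.627, so t = min(1, 0.627) = 0.627.
Check: 0.663 & 0.627 = max(0, 0.290) = 0.290 ≤ 0.290.

0.627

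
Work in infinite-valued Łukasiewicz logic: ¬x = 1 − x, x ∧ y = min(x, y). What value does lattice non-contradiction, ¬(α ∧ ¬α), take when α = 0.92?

¬α = 1 − 0.92 = 0.08
α ∧ ¬α = min(0.92, 0.08) = 0.08
¬(α ∧ ¬α) = 1 − 0.08 = 0.92
(The value 0.92 < 1 shows this instance is not satisfied; not a Ł∞-tautology — its value is 1 − min(a, 1−a).)

0.92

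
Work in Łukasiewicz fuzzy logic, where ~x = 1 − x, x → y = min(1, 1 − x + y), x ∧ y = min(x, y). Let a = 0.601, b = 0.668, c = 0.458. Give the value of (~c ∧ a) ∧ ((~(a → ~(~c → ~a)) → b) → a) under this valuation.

~c = 1 − 0.458 = 0.542
~c ∧ a = min(0.542, 0.601) = 0.542
~a = 1 − 0.601 = 0.399
~c → ~a = min(1, 1 − 0.542 + 0.399) = min(1, 0.857) = 0.857
~(~c → ~a) = 1 − 0.857 = 0.143
a → ~(~c → ~a) = min(1, 1 − 0.601 + 0.143) = min(1, 0.542) = 0.542
~(a → ~(~c → ~a)) = 1 − 0.542 = 0.458
~(a → ~(~c → ~a)) → b = min(1, 1 − 0.458 + 0.668) = min(1, 1.210) = 1.000
(~(a → ~(~c → ~a)) → b) → a = min(1, 1 − 1.000 + 0.601) = min(1, 0.601) = 0.601
(~c ∧ a) ∧ ((~(a → ~(~c → ~a)) → b) → a) = min(0.542, 0.601) = 0.542

0.542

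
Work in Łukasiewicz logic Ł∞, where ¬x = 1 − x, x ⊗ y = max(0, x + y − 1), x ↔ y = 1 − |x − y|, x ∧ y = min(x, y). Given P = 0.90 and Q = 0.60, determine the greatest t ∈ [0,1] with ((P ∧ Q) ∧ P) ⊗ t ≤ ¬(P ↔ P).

0.40

P ∧ Q = min(0.90, 0.60) = 0.60
(P ∧ Q) ∧ P = min(0.60, 0.90) = 0.60
So the left factor is (P ∧ Q) ∧ P = 0.60.
P ↔ P = 1 − |0.90 − 0.90| = 1 − 0.00 = 1.00
¬(P ↔ P) = 1 − 1.00 = 0.00
So the right-hand bound is ¬(P ↔ P) = 0.00.
The residuum of the Łukasiewicz t-norm gives the supremum: min(1, 1 − 0.60 + 0.00).
1 − 0.60 + 0.00 = 0.40, so t = min(1, 0.40) = 0.40.
Check: 0.60 ⊗ 0.40 = max(0, 0.00) = 0.00 ≤ 0.00.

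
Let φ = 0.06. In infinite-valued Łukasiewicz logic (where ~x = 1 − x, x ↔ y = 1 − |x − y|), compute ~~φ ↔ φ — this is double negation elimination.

1.00

~φ = 1 − 0.06 = 0.94
~~φ = 1 − 0.94 = 0.06
~~φ ↔ φ = 1 − |0.06 − 0.06| = 1 − 0.00 = 1.00
(As expected: always 1 in Ł∞ since negation is involutive.)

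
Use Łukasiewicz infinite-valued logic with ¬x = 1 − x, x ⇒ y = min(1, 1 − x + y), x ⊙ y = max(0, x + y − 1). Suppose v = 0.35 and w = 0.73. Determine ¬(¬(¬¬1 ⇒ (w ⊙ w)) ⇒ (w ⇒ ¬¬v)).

0.00

¬1 = 1 − 1.00 = 0.00
¬¬1 = 1 − 0.00 = 1.00
w ⊙ w = max(0, 0.73 + 0.73 − 1) = max(0, 0.46) = 0.46
¬¬1 ⇒ (w ⊙ w) = min(1, 1 − 1.00 + 0.46) = min(1, 0.46) = 0.46
¬(¬¬1 ⇒ (w ⊙ w)) = 1 − 0.46 = 0.54
¬v = 1 − 0.35 = 0.65
¬¬v = 1 − 0.65 = 0.35
w ⇒ ¬¬v = min(1, 1 − 0.73 + 0.35) = min(1, 0.62) = 0.62
¬(¬¬1 ⇒ (w ⊙ w)) ⇒ (w ⇒ ¬¬v) = min(1, 1 − 0.54 + 0.62) = min(1, 1.08) = 1.00
¬(¬(¬¬1 ⇒ (w ⊙ w)) ⇒ (w ⇒ ¬¬v)) = 1 − 1.00 = 0.00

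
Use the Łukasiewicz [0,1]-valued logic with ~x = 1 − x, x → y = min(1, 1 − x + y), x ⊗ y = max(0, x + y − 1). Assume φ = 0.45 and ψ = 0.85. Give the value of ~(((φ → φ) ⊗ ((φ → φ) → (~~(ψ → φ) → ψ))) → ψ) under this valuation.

φ → φ = min(1, 1 − 0.45 + 0.45) = min(1, 1.00) = 1.00
ψ → φ = min(1, 1 − 0.85 + 0.45) = min(1, 0.60) = 0.60
~(ψ → φ) = 1 − 0.60 = 0.40
~~(ψ → φ) = 1 − 0.40 = 0.60
~~(ψ → φ) → ψ = min(1, 1 − 0.60 + 0.85) = min(1, 1.25) = 1.00
(φ → φ) → (~~(ψ → φ) → ψ) = min(1, 1 − 1.00 + 1.00) = min(1, 1.00) = 1.00
(φ → φ) ⊗ ((φ → φ) → (~~(ψ → φ) → ψ)) = max(0, 1.00 + 1.00 − 1) = max(0, 1.00) = 1.00
((φ → φ) ⊗ ((φ → φ) → (~~(ψ → φ) → ψ))) → ψ = min(1, 1 − 1.00 + 0.85) = min(1, 0.85) = 0.85
~(((φ → φ) ⊗ ((φ → φ) → (~~(ψ → φ) → ψ))) → ψ) = 1 − 0.85 = 0.15

0.15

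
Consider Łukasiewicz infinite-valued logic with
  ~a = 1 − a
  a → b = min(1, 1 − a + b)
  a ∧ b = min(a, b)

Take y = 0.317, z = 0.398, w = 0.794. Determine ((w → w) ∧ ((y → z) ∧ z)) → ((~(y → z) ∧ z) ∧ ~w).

0.602

w → w = min(1, 1 − 0.794 + 0.794) = min(1, 1.000) = 1.000
y → z = min(1, 1 − 0.317 + 0.398) = min(1, 1.081) = 1.000
(y → z) ∧ z = min(1.000, 0.398) = 0.398
(w → w) ∧ ((y → z) ∧ z) = min(1.000, 0.398) = 0.398
~(y → z) = 1 − 1.000 = 0.000
~(y → z) ∧ z = min(0.000, 0.398) = 0.000
~w = 1 − 0.794 = 0.206
(~(y → z) ∧ z) ∧ ~w = min(0.000, 0.206) = 0.000
((w → w) ∧ ((y → z) ∧ z)) → ((~(y → z) ∧ z) ∧ ~w) = min(1, 1 − 0.398 + 0.000) = min(1, 0.602) = 0.602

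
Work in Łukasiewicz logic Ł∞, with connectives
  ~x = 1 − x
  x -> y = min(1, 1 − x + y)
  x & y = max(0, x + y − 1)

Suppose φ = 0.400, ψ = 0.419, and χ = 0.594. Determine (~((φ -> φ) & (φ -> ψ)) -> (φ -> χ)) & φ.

0.400

φ -> φ = min(1, 1 − 0.400 + 0.400) = min(1, 1.000) = 1.000
φ -> ψ = min(1, 1 − 0.400 + 0.419) = min(1, 1.019) = 1.000
(φ -> φ) & (φ -> ψ) = max(0, 1.000 + 1.000 − 1) = max(0, 1.000) = 1.000
~((φ -> φ) & (φ -> ψ)) = 1 − 1.000 = 0.000
φ -> χ = min(1, 1 − 0.400 + 0.594) = min(1, 1.194) = 1.000
~((φ -> φ) & (φ -> ψ)) -> (φ -> χ) = min(1, 1 − 0.000 + 1.000) = min(1, 2.000) = 1.000
(~((φ -> φ) & (φ -> ψ)) -> (φ -> χ)) & φ = max(0, 1.000 + 0.400 − 1) = max(0, 0.400) = 0.400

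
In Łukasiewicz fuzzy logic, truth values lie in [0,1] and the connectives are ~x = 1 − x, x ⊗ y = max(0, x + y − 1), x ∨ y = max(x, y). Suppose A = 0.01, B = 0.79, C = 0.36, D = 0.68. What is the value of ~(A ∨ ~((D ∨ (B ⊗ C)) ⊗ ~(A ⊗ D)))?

0.68

B ⊗ C = max(0, 0.79 + 0.36 − 1) = max(0, 0.15) = 0.15
D ∨ (B ⊗ C) = max(0.68, 0.15) = 0.68
A ⊗ D = max(0, 0.01 + 0.68 − 1) = max(0, -0.31) = 0.00
~(A ⊗ D) = 1 − 0.00 = 1.00
(D ∨ (B ⊗ C)) ⊗ ~(A ⊗ D) = max(0, 0.68 + 1.00 − 1) = max(0, 0.68) = 0.68
~((D ∨ (B ⊗ C)) ⊗ ~(A ⊗ D)) = 1 − 0.68 = 0.32
A ∨ ~((D ∨ (B ⊗ C)) ⊗ ~(A ⊗ D)) = max(0.01, 0.32) = 0.32
~(A ∨ ~((D ∨ (B ⊗ C)) ⊗ ~(A ⊗ D))) = 1 − 0.32 = 0.68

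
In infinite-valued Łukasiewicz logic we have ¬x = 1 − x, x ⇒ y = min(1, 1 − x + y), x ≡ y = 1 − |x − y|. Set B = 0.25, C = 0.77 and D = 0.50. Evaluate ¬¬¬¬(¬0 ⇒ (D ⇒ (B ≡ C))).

0.98

¬0 = 1 − 0.00 = 1.00
B ≡ C = 1 − |0.25 − 0.77| = 1 − 0.52 = 0.48
D ⇒ (B ≡ C) = min(1, 1 − 0.50 + 0.48) = min(1, 0.98) = 0.98
¬0 ⇒ (D ⇒ (B ≡ C)) = min(1, 1 − 1.00 + 0.98) = min(1, 0.98) = 0.98
¬(¬0 ⇒ (D ⇒ (B ≡ C))) = 1 − 0.98 = 0.02
¬¬(¬0 ⇒ (D ⇒ (B ≡ C))) = 1 − 0.02 = 0.98
¬¬¬(¬0 ⇒ (D ⇒ (B ≡ C))) = 1 − 0.98 = 0.02
¬¬¬¬(¬0 ⇒ (D ⇒ (B ≡ C))) = 1 − 0.02 = 0.98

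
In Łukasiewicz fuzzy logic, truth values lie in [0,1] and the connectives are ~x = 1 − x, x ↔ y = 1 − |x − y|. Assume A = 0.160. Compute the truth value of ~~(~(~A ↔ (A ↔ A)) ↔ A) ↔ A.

0.160

~A = 1 − 0.160 = 0.840
A ↔ A = 1 − |0.160 − 0.160| = 1 − 0.000 = 1.000
~A ↔ (A ↔ A) = 1 − |0.840 − 1.000| = 1 − 0.160 = 0.840
~(~A ↔ (A ↔ A)) = 1 − 0.840 = 0.160
~(~A ↔ (A ↔ A)) ↔ A = 1 − |0.160 − 0.160| = 1 − 0.000 = 1.000
~(~(~A ↔ (A ↔ A)) ↔ A) = 1 − 1.000 = 0.000
~~(~(~A ↔ (A ↔ A)) ↔ A) = 1 − 0.000 = 1.000
~~(~(~A ↔ (A ↔ A)) ↔ A) ↔ A = 1 − |1.000 − 0.160| = 1 − 0.840 = 0.160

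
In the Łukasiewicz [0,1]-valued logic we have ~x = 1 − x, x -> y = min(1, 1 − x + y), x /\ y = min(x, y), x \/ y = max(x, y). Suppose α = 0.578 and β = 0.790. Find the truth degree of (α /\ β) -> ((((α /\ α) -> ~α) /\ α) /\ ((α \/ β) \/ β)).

α /\ β = min(0.578, 0.790) = 0.578
α /\ α = min(0.578, 0.578) = 0.578
~α = 1 − 0.578 = 0.422
(α /\ α) -> ~α = min(1, 1 − 0.578 + 0.422) = min(1, 0.844) = 0.844
((α /\ α) -> ~α) /\ α = min(0.844, 0.578) = 0.578
α \/ β = max(0.578, 0.790) = 0.790
(α \/ β) \/ β = max(0.790, 0.790) = 0.790
(((α /\ α) -> ~α) /\ α) /\ ((α \/ β) \/ β) = min(0.578, 0.790) = 0.578
(α /\ β) -> ((((α /\ α) -> ~α) /\ α) /\ ((α \/ β) \/ β)) = min(1, 1 − 0.578 + 0.578) = min(1, 1.000) = 1.000

1.000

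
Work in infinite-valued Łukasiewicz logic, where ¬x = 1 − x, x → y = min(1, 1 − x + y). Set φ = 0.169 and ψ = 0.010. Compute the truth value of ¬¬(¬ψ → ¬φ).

0.841

¬ψ = 1 − 0.010 = 0.990
¬φ = 1 − 0.169 = 0.831
¬ψ → ¬φ = min(1, 1 − 0.990 + 0.831) = min(1, 0.841) = 0.841
¬(¬ψ → ¬φ) = 1 − 0.841 = 0.159
¬¬(¬ψ → ¬φ) = 1 − 0.159 = 0.841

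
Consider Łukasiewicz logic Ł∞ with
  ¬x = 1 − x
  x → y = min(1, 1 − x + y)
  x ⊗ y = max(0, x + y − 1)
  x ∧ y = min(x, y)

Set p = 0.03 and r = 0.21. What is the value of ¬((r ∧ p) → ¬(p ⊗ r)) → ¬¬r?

r ∧ p = min(0.21, 0.03) = 0.03
p ⊗ r = max(0, 0.03 + 0.21 − 1) = max(0, -0.76) = 0.00
¬(p ⊗ r) = 1 − 0.00 = 1.00
(r ∧ p) → ¬(p ⊗ r) = min(1, 1 − 0.03 + 1.00) = min(1, 1.97) = 1.00
¬((r ∧ p) → ¬(p ⊗ r)) = 1 − 1.00 = 0.00
¬r = 1 − 0.21 = 0.79
¬¬r = 1 − 0.79 = 0.21
¬((r ∧ p) → ¬(p ⊗ r)) → ¬¬r = min(1, 1 − 0.00 + 0.21) = min(1, 1.21) = 1.00

1.00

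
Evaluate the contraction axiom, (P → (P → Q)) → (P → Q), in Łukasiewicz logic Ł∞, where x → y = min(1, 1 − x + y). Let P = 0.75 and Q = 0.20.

P → Q = min(1, 1 − 0.75 + 0.20) = min(1, 0.45) = 0.45
P → (P → Q) = min(1, 1 − 0.75 + 0.45) = min(1, 0.70) = 0.70
(P → (P → Q)) → (P → Q) = min(1, 1 − 0.70 + 0.45) = min(1, 0.75) = 0.75
(The value 0.75 < 1 shows this instance is not satisfied; fails in Ł∞ (the t-norm is not idempotent).)

0.75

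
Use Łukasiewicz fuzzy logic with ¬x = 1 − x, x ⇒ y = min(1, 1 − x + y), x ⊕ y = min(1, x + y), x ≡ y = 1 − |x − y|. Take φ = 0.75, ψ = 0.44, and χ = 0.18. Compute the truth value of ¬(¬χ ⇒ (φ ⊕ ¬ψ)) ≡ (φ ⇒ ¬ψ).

0.19

¬χ = 1 − 0.18 = 0.82
¬ψ = 1 − 0.44 = 0.56
φ ⊕ ¬ψ = min(1, 0.75 + 0.56) = min(1, 1.31) = 1.00
¬χ ⇒ (φ ⊕ ¬ψ) = min(1, 1 − 0.82 + 1.00) = min(1, 1.18) = 1.00
¬(¬χ ⇒ (φ ⊕ ¬ψ)) = 1 − 1.00 = 0.00
φ ⇒ ¬ψ = min(1, 1 − 0.75 + 0.56) = min(1, 0.81) = 0.81
¬(¬χ ⇒ (φ ⊕ ¬ψ)) ≡ (φ ⇒ ¬ψ) = 1 − |0.00 − 0.81| = 1 − 0.81 = 0.19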